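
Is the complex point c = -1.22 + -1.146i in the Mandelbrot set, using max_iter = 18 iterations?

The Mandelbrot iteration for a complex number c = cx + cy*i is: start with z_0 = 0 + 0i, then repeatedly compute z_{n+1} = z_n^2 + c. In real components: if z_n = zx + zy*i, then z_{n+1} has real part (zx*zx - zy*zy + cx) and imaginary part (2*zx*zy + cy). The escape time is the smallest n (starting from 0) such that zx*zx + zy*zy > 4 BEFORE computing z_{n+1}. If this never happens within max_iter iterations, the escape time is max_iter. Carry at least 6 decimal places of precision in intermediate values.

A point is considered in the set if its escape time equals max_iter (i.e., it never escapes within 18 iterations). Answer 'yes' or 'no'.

Answer: no

Derivation:
z_0 = 0 + 0i, c = -1.2200 + -1.1460i
Iter 1: z = -1.2200 + -1.1460i, |z|^2 = 2.8017
Iter 2: z = -1.0449 + 1.6502i, |z|^2 = 3.8151
Iter 3: z = -2.8514 + -4.5947i, |z|^2 = 29.2422
Escaped at iteration 3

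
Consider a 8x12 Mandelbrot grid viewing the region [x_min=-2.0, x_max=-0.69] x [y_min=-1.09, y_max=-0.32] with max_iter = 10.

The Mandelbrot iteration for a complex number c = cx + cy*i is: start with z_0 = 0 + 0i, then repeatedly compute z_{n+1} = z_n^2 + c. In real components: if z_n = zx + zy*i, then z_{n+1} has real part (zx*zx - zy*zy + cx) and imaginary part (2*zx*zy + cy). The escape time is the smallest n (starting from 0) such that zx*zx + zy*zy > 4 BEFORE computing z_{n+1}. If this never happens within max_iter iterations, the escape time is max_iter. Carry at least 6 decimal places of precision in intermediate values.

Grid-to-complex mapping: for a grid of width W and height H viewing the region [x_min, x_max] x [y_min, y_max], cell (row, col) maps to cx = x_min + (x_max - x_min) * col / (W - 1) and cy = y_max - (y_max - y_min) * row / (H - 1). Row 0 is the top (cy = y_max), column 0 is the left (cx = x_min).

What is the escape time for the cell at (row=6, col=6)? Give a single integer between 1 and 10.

Answer: 4

Derivation:
z_0 = 0 + 0i, c = -0.8771 + -0.7400i
Iter 1: z = -0.8771 + -0.7400i, |z|^2 = 1.3170
Iter 2: z = -0.6554 + 0.5582i, |z|^2 = 0.7411
Iter 3: z = -0.7592 + -1.4716i, |z|^2 = 2.7420
Iter 4: z = -2.4664 + 1.4945i, |z|^2 = 8.3166
Escaped at iteration 4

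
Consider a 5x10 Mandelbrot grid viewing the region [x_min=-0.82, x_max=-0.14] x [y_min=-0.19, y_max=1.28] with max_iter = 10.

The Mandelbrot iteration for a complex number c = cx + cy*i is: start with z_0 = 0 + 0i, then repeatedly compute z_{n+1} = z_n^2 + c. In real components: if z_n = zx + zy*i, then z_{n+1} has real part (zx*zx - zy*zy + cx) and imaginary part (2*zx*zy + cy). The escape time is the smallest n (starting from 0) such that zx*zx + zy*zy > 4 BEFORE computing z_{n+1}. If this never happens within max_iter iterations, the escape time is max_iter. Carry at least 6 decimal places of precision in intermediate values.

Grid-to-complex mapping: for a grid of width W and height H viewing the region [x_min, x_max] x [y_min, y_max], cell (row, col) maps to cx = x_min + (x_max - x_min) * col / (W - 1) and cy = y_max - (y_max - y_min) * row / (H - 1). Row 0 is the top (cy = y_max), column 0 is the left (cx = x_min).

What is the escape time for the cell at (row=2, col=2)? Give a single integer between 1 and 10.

z_0 = 0 + 0i, c = -0.4800 + 0.9533i
Iter 1: z = -0.4800 + 0.9533i, |z|^2 = 1.1392
Iter 2: z = -1.1584 + 0.0381i, |z|^2 = 1.3434
Iter 3: z = 0.8605 + 0.8650i, |z|^2 = 1.4887
Iter 4: z = -0.4877 + 2.4420i, |z|^2 = 6.2014
Escaped at iteration 4

Answer: 4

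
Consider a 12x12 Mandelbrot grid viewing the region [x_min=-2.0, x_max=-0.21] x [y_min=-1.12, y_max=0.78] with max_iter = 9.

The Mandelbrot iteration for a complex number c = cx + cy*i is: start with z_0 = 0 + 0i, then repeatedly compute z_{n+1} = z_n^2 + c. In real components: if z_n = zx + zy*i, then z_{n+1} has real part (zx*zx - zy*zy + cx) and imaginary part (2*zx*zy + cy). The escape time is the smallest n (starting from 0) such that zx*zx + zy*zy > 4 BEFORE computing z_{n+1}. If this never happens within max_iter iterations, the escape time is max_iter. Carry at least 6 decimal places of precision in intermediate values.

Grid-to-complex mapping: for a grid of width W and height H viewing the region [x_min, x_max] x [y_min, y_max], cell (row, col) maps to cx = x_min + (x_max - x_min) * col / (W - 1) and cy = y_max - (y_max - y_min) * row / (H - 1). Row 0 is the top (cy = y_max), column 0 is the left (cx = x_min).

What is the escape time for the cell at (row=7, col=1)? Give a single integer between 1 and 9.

Answer: 3

Derivation:
z_0 = 0 + 0i, c = -1.8373 + -0.4291i
Iter 1: z = -1.8373 + -0.4291i, |z|^2 = 3.5597
Iter 2: z = 1.3542 + 1.1476i, |z|^2 = 3.1508
Iter 3: z = -1.3205 + 2.6791i, |z|^2 = 8.9212
Escaped at iteration 3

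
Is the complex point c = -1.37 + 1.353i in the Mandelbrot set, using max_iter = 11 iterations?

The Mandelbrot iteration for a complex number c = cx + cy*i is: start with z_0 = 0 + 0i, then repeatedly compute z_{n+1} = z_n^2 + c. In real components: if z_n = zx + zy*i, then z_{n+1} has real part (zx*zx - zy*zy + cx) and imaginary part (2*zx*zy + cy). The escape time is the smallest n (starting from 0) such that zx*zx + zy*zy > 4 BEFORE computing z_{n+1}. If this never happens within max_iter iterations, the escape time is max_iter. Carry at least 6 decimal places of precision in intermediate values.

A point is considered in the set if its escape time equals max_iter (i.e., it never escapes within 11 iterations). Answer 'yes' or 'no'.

Answer: no

Derivation:
z_0 = 0 + 0i, c = -1.3700 + 1.3530i
Iter 1: z = -1.3700 + 1.3530i, |z|^2 = 3.7075
Iter 2: z = -1.3237 + -2.3542i, |z|^2 = 7.2946
Escaped at iteration 2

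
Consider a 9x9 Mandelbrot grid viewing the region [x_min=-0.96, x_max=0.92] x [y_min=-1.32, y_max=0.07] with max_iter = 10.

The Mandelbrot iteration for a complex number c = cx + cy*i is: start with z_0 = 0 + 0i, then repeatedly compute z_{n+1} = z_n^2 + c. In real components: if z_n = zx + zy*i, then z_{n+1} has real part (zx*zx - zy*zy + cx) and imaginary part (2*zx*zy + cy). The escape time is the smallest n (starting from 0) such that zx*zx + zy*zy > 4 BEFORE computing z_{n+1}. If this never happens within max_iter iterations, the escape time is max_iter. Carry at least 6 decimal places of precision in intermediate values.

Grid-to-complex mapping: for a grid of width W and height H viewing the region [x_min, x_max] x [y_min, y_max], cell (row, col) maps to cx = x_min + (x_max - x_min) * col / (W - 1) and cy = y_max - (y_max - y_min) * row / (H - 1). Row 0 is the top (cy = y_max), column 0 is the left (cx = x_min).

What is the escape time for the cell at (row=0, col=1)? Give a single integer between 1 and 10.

z_0 = 0 + 0i, c = -0.7250 + 0.0700i
Iter 1: z = -0.7250 + 0.0700i, |z|^2 = 0.5305
Iter 2: z = -0.2043 + -0.0315i, |z|^2 = 0.0427
Iter 3: z = -0.6843 + 0.0829i, |z|^2 = 0.4751
Iter 4: z = -0.2637 + -0.0434i, |z|^2 = 0.0714
Iter 5: z = -0.6574 + 0.0929i, |z|^2 = 0.4408
Iter 6: z = -0.3015 + -0.0521i, |z|^2 = 0.0936
Iter 7: z = -0.6368 + 0.1014i, |z|^2 = 0.4158
Iter 8: z = -0.3297 + -0.0592i, |z|^2 = 0.1122
Iter 9: z = -0.6198 + 0.1090i, |z|^2 = 0.3960

Answer: 10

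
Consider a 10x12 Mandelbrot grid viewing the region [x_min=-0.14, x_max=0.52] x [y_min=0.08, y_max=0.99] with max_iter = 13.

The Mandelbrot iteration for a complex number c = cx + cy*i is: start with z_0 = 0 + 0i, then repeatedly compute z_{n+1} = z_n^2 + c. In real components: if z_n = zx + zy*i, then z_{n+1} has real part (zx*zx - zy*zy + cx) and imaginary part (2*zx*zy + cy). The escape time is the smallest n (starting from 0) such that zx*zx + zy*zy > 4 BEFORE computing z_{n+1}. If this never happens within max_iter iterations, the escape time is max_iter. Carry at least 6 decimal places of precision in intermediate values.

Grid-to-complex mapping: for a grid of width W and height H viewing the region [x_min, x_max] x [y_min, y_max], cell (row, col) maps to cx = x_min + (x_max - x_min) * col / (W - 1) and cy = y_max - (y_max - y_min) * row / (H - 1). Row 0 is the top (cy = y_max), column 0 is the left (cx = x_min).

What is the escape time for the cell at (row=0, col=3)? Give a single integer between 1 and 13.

z_0 = 0 + 0i, c = 0.0800 + 0.9900i
Iter 1: z = 0.0800 + 0.9900i, |z|^2 = 0.9865
Iter 2: z = -0.8937 + 1.1484i, |z|^2 = 2.1175
Iter 3: z = -0.4401 + -1.0627i, |z|^2 = 1.3229
Iter 4: z = -0.8555 + 1.9254i, |z|^2 = 4.4390
Escaped at iteration 4

Answer: 4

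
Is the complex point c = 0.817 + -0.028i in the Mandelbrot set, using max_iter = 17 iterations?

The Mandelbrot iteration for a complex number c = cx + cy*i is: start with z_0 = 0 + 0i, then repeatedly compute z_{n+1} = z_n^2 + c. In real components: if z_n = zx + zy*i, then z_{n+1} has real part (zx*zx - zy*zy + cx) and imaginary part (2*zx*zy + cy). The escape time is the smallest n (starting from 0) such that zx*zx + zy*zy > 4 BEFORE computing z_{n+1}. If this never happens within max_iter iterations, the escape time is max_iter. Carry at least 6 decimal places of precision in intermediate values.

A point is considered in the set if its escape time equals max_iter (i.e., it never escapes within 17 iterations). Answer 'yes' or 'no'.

z_0 = 0 + 0i, c = 0.8170 + -0.0280i
Iter 1: z = 0.8170 + -0.0280i, |z|^2 = 0.6683
Iter 2: z = 1.4837 + -0.0738i, |z|^2 = 2.2068
Iter 3: z = 3.0129 + -0.2469i, |z|^2 = 9.1388
Escaped at iteration 3

Answer: no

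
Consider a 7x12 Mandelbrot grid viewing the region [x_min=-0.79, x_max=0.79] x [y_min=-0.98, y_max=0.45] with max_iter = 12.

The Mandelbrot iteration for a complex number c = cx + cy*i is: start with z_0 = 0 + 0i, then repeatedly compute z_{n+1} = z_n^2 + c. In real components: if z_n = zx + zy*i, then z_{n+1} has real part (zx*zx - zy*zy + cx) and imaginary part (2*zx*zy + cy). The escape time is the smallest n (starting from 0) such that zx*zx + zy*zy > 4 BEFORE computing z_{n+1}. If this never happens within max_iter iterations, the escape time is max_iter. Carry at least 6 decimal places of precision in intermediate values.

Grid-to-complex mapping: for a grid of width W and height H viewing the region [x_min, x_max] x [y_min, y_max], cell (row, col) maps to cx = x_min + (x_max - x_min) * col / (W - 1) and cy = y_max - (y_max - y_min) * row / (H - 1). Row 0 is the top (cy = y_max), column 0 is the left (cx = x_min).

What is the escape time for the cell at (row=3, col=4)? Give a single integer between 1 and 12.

Answer: 12

Derivation:
z_0 = 0 + 0i, c = 0.2633 + 0.0600i
Iter 1: z = 0.2633 + 0.0600i, |z|^2 = 0.0729
Iter 2: z = 0.3291 + 0.0916i, |z|^2 = 0.1167
Iter 3: z = 0.3632 + 0.1203i, |z|^2 = 0.1464
Iter 4: z = 0.3808 + 0.1474i, |z|^2 = 0.1667
Iter 5: z = 0.3866 + 0.1722i, |z|^2 = 0.1791
Iter 6: z = 0.3831 + 0.1932i, |z|^2 = 0.1841
Iter 7: z = 0.3728 + 0.2080i, |z|^2 = 0.1823
Iter 8: z = 0.3590 + 0.2151i, |z|^2 = 0.1752
Iter 9: z = 0.3460 + 0.2145i, |z|^2 = 0.1657
Iter 10: z = 0.3370 + 0.2084i, |z|^2 = 0.1570
Iter 11: z = 0.3335 + 0.2005i, |z|^2 = 0.1514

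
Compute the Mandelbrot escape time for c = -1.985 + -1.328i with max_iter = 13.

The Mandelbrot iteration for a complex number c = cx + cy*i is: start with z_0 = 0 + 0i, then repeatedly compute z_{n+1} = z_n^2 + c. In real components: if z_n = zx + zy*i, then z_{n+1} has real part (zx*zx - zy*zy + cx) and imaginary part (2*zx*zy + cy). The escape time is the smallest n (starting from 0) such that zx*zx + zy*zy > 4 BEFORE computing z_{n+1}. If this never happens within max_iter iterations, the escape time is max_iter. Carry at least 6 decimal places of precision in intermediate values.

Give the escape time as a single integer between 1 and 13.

z_0 = 0 + 0i, c = -1.9850 + -1.3280i
Iter 1: z = -1.9850 + -1.3280i, |z|^2 = 5.7038
Escaped at iteration 1

Answer: 1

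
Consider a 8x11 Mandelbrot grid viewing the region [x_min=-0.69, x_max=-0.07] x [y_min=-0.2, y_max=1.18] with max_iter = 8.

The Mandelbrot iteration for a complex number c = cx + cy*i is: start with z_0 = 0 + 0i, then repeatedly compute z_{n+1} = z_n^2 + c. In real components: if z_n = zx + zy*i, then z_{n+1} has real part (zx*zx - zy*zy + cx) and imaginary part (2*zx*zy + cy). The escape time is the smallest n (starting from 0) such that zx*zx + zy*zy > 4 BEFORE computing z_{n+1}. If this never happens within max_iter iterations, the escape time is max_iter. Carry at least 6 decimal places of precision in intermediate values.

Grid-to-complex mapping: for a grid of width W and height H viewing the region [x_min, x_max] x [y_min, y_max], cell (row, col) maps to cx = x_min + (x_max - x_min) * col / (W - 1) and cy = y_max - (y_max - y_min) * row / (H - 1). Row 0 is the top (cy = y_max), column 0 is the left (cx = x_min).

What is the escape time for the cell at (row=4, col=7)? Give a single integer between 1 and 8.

z_0 = 0 + 0i, c = -0.0700 + 0.6280i
Iter 1: z = -0.0700 + 0.6280i, |z|^2 = 0.3993
Iter 2: z = -0.4595 + 0.5401i, |z|^2 = 0.5028
Iter 3: z = -0.1506 + 0.1317i, |z|^2 = 0.0400
Iter 4: z = -0.0647 + 0.5883i, |z|^2 = 0.3503
Iter 5: z = -0.4120 + 0.5519i, |z|^2 = 0.4743
Iter 6: z = -0.2049 + 0.1733i, |z|^2 = 0.0720
Iter 7: z = -0.0580 + 0.5570i, |z|^2 = 0.3136

Answer: 8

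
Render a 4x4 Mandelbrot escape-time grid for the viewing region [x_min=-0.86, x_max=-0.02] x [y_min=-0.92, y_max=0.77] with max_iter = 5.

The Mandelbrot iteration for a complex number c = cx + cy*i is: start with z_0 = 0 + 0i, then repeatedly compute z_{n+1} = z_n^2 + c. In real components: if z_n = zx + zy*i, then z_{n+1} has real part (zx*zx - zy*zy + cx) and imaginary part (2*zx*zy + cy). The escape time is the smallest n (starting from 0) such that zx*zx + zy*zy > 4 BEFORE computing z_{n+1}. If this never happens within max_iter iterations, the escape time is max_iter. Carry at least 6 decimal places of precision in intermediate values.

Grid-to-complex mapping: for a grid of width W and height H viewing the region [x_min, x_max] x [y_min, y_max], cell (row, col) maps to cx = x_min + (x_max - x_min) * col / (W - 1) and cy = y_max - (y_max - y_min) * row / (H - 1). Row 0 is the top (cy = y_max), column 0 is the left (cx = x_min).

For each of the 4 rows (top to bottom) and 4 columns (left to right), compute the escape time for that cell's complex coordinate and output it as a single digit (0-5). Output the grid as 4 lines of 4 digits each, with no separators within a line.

(row=0, col=0): c = -0.8600 + 0.7700i → escape time 4
(row=0, col=1): c = -0.5800 + 0.7700i → escape time 5
(row=0, col=2): c = -0.3000 + 0.7700i → escape time 5
(row=0, col=3): c = -0.0200 + 0.7700i → escape time 5
(row=1, col=0): c = -0.8600 + 0.2067i → escape time 5
(row=1, col=1): c = -0.5800 + 0.2067i → escape time 5
(row=1, col=2): c = -0.3000 + 0.2067i → escape time 5
(row=1, col=3): c = -0.0200 + 0.2067i → escape time 5
(row=2, col=0): c = -0.8600 + -0.3567i → escape time 5
(row=2, col=1): c = -0.5800 + -0.3567i → escape time 5
(row=2, col=2): c = -0.3000 + -0.3567i → escape time 5
(row=2, col=3): c = -0.0200 + -0.3567i → escape time 5
(row=3, col=0): c = -0.8600 + -0.9200i → escape time 3
(row=3, col=1): c = -0.5800 + -0.9200i → escape time 4
(row=3, col=2): c = -0.3000 + -0.9200i → escape time 5
(row=3, col=3): c = -0.0200 + -0.9200i → escape time 5

Answer: 4555
5555
5555
3455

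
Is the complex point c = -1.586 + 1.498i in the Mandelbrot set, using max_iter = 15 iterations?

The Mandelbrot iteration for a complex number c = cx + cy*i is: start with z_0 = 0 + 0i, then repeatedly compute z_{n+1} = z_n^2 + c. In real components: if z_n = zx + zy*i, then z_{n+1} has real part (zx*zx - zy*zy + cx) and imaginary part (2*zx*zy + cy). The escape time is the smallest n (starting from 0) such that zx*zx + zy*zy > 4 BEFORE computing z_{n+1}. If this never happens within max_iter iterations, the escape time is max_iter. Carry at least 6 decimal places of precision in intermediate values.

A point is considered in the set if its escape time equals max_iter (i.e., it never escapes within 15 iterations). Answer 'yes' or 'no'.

z_0 = 0 + 0i, c = -1.5860 + 1.4980i
Iter 1: z = -1.5860 + 1.4980i, |z|^2 = 4.7594
Escaped at iteration 1

Answer: no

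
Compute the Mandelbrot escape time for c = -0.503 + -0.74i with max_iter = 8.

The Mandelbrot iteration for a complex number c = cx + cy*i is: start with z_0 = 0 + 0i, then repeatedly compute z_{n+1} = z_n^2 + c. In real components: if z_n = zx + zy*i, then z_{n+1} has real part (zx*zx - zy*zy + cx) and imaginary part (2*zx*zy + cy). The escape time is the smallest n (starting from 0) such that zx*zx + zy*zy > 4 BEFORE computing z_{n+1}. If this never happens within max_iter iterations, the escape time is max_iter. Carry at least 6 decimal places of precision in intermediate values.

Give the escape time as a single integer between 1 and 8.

Answer: 6

Derivation:
z_0 = 0 + 0i, c = -0.5030 + -0.7400i
Iter 1: z = -0.5030 + -0.7400i, |z|^2 = 0.8006
Iter 2: z = -0.7976 + 0.0044i, |z|^2 = 0.6362
Iter 3: z = 0.1331 + -0.7471i, |z|^2 = 0.5759
Iter 4: z = -1.0434 + -0.9389i, |z|^2 = 1.9703
Iter 5: z = -0.2959 + 1.2194i, |z|^2 = 1.5744
Iter 6: z = -1.9023 + -1.4615i, |z|^2 = 5.7548
Escaped at iteration 6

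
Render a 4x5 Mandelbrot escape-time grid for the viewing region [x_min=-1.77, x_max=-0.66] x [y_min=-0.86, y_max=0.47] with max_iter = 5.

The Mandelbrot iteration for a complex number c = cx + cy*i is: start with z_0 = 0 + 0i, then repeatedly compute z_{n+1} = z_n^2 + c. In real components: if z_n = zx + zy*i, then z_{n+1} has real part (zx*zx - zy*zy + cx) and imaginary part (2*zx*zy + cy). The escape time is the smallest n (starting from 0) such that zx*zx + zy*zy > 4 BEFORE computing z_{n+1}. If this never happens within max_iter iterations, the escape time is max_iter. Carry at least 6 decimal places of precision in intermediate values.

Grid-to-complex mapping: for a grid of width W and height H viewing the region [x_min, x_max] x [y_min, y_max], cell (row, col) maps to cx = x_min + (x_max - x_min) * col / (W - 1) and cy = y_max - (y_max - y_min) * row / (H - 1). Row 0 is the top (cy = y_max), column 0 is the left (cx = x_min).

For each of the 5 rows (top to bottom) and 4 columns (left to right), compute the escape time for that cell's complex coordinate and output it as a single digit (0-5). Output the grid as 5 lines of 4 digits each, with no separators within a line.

Answer: 3355
4555
4555
3355
2334

Derivation:
(row=0, col=0): c = -1.7700 + 0.4700i → escape time 3
(row=0, col=1): c = -1.4000 + 0.4700i → escape time 3
(row=0, col=2): c = -1.0300 + 0.4700i → escape time 5
(row=0, col=3): c = -0.6600 + 0.4700i → escape time 5
(row=1, col=0): c = -1.7700 + 0.1375i → escape time 4
(row=1, col=1): c = -1.4000 + 0.1375i → escape time 5
(row=1, col=2): c = -1.0300 + 0.1375i → escape time 5
(row=1, col=3): c = -0.6600 + 0.1375i → escape time 5
(row=2, col=0): c = -1.7700 + -0.1950i → escape time 4
(row=2, col=1): c = -1.4000 + -0.1950i → escape time 5
(row=2, col=2): c = -1.0300 + -0.1950i → escape time 5
(row=2, col=3): c = -0.6600 + -0.1950i → escape time 5
(row=3, col=0): c = -1.7700 + -0.5275i → escape time 3
(row=3, col=1): c = -1.4000 + -0.5275i → escape time 3
(row=3, col=2): c = -1.0300 + -0.5275i → escape time 5
(row=3, col=3): c = -0.6600 + -0.5275i → escape time 5
(row=4, col=0): c = -1.7700 + -0.8600i → escape time 2
(row=4, col=1): c = -1.4000 + -0.8600i → escape time 3
(row=4, col=2): c = -1.0300 + -0.8600i → escape time 3
(row=4, col=3): c = -0.6600 + -0.8600i → escape time 4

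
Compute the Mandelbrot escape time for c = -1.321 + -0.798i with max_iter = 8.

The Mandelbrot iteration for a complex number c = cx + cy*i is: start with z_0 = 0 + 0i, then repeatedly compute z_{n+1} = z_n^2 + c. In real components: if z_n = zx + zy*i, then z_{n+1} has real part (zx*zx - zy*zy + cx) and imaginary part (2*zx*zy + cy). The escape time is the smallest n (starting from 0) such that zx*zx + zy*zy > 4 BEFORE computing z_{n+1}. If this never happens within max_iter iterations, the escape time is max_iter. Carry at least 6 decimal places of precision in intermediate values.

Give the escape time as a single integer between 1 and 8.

Answer: 3

Derivation:
z_0 = 0 + 0i, c = -1.3210 + -0.7980i
Iter 1: z = -1.3210 + -0.7980i, |z|^2 = 2.3818
Iter 2: z = -0.2128 + 1.3103i, |z|^2 = 1.7622
Iter 3: z = -2.9927 + -1.3556i, |z|^2 = 10.7936
Escaped at iteration 3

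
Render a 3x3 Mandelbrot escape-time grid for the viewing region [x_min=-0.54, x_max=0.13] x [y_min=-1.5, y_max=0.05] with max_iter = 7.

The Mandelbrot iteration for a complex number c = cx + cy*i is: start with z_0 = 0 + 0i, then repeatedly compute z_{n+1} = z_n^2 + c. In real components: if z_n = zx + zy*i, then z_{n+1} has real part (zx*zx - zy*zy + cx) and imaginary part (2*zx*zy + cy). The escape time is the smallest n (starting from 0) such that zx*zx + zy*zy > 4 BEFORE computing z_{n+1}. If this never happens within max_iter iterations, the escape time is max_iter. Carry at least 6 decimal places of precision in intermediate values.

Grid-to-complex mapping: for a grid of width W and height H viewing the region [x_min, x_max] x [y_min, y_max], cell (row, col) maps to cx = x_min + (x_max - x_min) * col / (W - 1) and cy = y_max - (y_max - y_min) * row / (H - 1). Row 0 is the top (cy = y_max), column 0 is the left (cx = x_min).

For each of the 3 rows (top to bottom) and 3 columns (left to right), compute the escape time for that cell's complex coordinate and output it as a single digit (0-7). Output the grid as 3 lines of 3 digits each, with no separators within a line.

Answer: 777
677
222

Derivation:
(row=0, col=0): c = -0.5400 + 0.0500i → escape time 7
(row=0, col=1): c = -0.2050 + 0.0500i → escape time 7
(row=0, col=2): c = 0.1300 + 0.0500i → escape time 7
(row=1, col=0): c = -0.5400 + -0.7250i → escape time 6
(row=1, col=1): c = -0.2050 + -0.7250i → escape time 7
(row=1, col=2): c = 0.1300 + -0.7250i → escape time 7
(row=2, col=0): c = -0.5400 + -1.5000i → escape time 2
(row=2, col=1): c = -0.2050 + -1.5000i → escape time 2
(row=2, col=2): c = 0.1300 + -1.5000i → escape time 2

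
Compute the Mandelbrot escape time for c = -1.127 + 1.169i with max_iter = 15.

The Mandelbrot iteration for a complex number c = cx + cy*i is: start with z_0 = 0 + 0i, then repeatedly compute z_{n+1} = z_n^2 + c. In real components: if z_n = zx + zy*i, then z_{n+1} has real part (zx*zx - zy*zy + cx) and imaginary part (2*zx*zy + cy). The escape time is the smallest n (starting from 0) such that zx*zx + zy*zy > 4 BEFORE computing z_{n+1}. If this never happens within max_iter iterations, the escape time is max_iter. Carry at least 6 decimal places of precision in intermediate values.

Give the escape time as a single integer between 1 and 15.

z_0 = 0 + 0i, c = -1.1270 + 1.1690i
Iter 1: z = -1.1270 + 1.1690i, |z|^2 = 2.6367
Iter 2: z = -1.2234 + -1.4659i, |z|^2 = 3.6457
Iter 3: z = -1.7792 + 4.7559i, |z|^2 = 25.7842
Escaped at iteration 3

Answer: 3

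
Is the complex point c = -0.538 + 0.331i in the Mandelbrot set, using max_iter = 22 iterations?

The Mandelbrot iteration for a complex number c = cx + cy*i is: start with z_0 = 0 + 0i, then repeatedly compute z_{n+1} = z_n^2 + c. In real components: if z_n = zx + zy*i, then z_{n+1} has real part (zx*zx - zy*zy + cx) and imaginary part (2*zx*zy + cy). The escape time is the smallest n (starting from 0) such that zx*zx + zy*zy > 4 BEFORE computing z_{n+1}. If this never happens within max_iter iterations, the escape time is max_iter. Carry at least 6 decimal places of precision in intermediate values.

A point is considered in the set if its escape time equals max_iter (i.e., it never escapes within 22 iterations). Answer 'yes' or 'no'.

z_0 = 0 + 0i, c = -0.5380 + 0.3310i
Iter 1: z = -0.5380 + 0.3310i, |z|^2 = 0.3990
Iter 2: z = -0.3581 + -0.0252i, |z|^2 = 0.1289
Iter 3: z = -0.4104 + 0.3490i, |z|^2 = 0.2902
Iter 4: z = -0.4914 + 0.0445i, |z|^2 = 0.2435
Iter 5: z = -0.2985 + 0.2872i, |z|^2 = 0.1716
Iter 6: z = -0.5314 + 0.1595i, |z|^2 = 0.3078
Iter 7: z = -0.2811 + 0.1615i, |z|^2 = 0.1051
Iter 8: z = -0.4851 + 0.2402i, |z|^2 = 0.2930
Iter 9: z = -0.3604 + 0.0979i, |z|^2 = 0.1395
Iter 10: z = -0.4177 + 0.2604i, |z|^2 = 0.2423
Iter 11: z = -0.4313 + 0.1135i, |z|^2 = 0.1989
Iter 12: z = -0.3648 + 0.2331i, |z|^2 = 0.1874
Iter 13: z = -0.4593 + 0.1609i, |z|^2 = 0.2368
Iter 14: z = -0.3530 + 0.1832i, |z|^2 = 0.1582
Iter 15: z = -0.4470 + 0.2017i, |z|^2 = 0.2404
Iter 16: z = -0.3789 + 0.1507i, |z|^2 = 0.1663
Iter 17: z = -0.4172 + 0.2168i, |z|^2 = 0.2210
Iter 18: z = -0.4110 + 0.1501i, |z|^2 = 0.1914
Iter 19: z = -0.3916 + 0.2076i, |z|^2 = 0.1965
Iter 20: z = -0.4277 + 0.1684i, |z|^2 = 0.2113
Iter 21: z = -0.3834 + 0.1870i, |z|^2 = 0.1820
Did not escape in 22 iterations → in set

Answer: yes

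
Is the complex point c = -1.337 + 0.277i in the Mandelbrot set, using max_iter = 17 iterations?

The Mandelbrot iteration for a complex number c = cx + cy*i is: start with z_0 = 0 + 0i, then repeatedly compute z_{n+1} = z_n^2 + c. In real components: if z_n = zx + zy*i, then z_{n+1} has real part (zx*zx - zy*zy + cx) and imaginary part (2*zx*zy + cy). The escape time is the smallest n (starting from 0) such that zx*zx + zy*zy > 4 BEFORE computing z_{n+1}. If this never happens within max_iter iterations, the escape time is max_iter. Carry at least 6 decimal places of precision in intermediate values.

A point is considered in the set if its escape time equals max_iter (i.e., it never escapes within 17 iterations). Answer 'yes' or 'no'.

Answer: no

Derivation:
z_0 = 0 + 0i, c = -1.3370 + 0.2770i
Iter 1: z = -1.3370 + 0.2770i, |z|^2 = 1.8643
Iter 2: z = 0.3738 + -0.4637i, |z|^2 = 0.3548
Iter 3: z = -1.4123 + -0.0697i, |z|^2 = 1.9993
Iter 4: z = 0.6526 + 0.4739i, |z|^2 = 0.6505
Iter 5: z = -1.1356 + 0.8955i, |z|^2 = 2.0916
Iter 6: z = -0.8493 + -1.7569i, |z|^2 = 3.8080
Iter 7: z = -3.7026 + 3.2612i, |z|^2 = 24.3442
Escaped at iteration 7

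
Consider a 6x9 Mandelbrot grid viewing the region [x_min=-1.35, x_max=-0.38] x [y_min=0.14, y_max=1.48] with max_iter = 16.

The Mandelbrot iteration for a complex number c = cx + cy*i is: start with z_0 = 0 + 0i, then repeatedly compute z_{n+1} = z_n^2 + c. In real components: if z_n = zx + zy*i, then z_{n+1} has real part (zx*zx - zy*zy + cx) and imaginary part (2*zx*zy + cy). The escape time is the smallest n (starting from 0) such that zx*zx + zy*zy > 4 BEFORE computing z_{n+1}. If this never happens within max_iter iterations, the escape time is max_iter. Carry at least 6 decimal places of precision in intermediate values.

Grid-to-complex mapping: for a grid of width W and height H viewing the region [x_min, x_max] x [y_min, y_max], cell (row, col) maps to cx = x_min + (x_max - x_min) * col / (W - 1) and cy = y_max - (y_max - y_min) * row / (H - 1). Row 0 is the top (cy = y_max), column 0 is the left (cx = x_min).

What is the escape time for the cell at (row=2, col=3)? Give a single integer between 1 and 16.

z_0 = 0 + 0i, c = -0.7680 + 1.1450i
Iter 1: z = -0.7680 + 1.1450i, |z|^2 = 1.9008
Iter 2: z = -1.4892 + -0.6137i, |z|^2 = 2.5944
Iter 3: z = 1.0731 + 2.9729i, |z|^2 = 9.9896
Escaped at iteration 3

Answer: 3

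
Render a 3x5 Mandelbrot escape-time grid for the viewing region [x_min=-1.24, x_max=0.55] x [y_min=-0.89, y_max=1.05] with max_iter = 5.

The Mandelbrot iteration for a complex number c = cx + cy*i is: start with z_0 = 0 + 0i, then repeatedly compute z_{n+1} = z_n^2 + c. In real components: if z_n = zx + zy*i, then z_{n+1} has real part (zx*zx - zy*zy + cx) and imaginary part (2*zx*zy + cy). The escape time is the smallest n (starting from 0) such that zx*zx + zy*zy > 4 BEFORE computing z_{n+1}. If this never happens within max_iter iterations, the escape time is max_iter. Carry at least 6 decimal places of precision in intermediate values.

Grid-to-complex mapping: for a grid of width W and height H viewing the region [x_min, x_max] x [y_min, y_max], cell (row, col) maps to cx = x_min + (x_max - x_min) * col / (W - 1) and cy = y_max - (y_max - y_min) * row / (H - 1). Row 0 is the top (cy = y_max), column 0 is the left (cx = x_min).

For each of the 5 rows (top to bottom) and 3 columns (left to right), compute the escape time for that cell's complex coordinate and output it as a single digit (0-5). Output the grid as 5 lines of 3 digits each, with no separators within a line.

Answer: 342
354
554
554
353

Derivation:
(row=0, col=0): c = -1.2400 + 1.0500i → escape time 3
(row=0, col=1): c = -0.3450 + 1.0500i → escape time 4
(row=0, col=2): c = 0.5500 + 1.0500i → escape time 2
(row=1, col=0): c = -1.2400 + 0.5650i → escape time 3
(row=1, col=1): c = -0.3450 + 0.5650i → escape time 5
(row=1, col=2): c = 0.5500 + 0.5650i → escape time 4
(row=2, col=0): c = -1.2400 + 0.0800i → escape time 5
(row=2, col=1): c = -0.3450 + 0.0800i → escape time 5
(row=2, col=2): c = 0.5500 + 0.0800i → escape time 4
(row=3, col=0): c = -1.2400 + -0.4050i → escape time 5
(row=3, col=1): c = -0.3450 + -0.4050i → escape time 5
(row=3, col=2): c = 0.5500 + -0.4050i → escape time 4
(row=4, col=0): c = -1.2400 + -0.8900i → escape time 3
(row=4, col=1): c = -0.3450 + -0.8900i → escape time 5
(row=4, col=2): c = 0.5500 + -0.8900i → escape time 3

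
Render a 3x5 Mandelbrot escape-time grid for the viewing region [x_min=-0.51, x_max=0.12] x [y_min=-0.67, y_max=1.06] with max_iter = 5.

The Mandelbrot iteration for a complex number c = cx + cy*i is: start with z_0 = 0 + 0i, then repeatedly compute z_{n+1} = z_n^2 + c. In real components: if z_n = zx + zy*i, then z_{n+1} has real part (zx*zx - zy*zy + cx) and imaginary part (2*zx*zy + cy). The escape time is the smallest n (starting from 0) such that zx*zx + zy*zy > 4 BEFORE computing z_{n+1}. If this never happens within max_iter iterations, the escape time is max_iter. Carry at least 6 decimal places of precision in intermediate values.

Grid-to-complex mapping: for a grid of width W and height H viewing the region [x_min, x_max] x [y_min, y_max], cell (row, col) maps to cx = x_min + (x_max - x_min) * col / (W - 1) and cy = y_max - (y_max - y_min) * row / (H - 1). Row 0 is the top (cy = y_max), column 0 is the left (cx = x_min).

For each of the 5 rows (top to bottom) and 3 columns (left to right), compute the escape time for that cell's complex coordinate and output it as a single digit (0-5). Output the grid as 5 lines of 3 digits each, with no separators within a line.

Answer: 454
555
555
555
555

Derivation:
(row=0, col=0): c = -0.5100 + 1.0600i → escape time 4
(row=0, col=1): c = -0.1950 + 1.0600i → escape time 5
(row=0, col=2): c = 0.1200 + 1.0600i → escape time 4
(row=1, col=0): c = -0.5100 + 0.6275i → escape time 5
(row=1, col=1): c = -0.1950 + 0.6275i → escape time 5
(row=1, col=2): c = 0.1200 + 0.6275i → escape time 5
(row=2, col=0): c = -0.5100 + 0.1950i → escape time 5
(row=2, col=1): c = -0.1950 + 0.1950i → escape time 5
(row=2, col=2): c = 0.1200 + 0.1950i → escape time 5
(row=3, col=0): c = -0.5100 + -0.2375i → escape time 5
(row=3, col=1): c = -0.1950 + -0.2375i → escape time 5
(row=3, col=2): c = 0.1200 + -0.2375i → escape time 5
(row=4, col=0): c = -0.5100 + -0.6700i → escape time 5
(row=4, col=1): c = -0.1950 + -0.6700i → escape time 5
(row=4, col=2): c = 0.1200 + -0.6700i → escape time 5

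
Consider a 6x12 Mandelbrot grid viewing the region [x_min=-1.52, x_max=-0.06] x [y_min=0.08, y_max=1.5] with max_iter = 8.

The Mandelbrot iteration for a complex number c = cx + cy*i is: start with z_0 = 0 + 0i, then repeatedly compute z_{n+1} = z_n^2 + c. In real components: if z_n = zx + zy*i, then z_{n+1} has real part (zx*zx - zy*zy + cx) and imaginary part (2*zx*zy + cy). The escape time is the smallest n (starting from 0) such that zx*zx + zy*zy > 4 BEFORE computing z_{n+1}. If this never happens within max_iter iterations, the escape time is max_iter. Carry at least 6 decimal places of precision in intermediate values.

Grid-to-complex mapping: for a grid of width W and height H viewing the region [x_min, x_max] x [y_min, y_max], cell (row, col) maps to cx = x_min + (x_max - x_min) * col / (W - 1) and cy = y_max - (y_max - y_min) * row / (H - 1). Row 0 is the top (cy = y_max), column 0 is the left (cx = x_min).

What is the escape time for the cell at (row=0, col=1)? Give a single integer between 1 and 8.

Answer: 2

Derivation:
z_0 = 0 + 0i, c = -1.2280 + 1.5000i
Iter 1: z = -1.2280 + 1.5000i, |z|^2 = 3.7580
Iter 2: z = -1.9700 + -2.1840i, |z|^2 = 8.6508
Escaped at iteration 2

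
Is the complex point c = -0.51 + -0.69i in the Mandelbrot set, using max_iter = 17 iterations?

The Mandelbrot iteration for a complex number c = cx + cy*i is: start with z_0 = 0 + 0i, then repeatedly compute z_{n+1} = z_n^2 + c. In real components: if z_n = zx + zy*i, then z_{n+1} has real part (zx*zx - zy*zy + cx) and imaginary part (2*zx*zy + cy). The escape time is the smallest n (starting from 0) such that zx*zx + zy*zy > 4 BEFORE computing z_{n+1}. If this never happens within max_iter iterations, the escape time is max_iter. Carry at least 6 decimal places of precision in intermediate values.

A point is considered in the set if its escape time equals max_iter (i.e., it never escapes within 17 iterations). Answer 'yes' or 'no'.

z_0 = 0 + 0i, c = -0.5100 + -0.6900i
Iter 1: z = -0.5100 + -0.6900i, |z|^2 = 0.7362
Iter 2: z = -0.7260 + 0.0138i, |z|^2 = 0.5273
Iter 3: z = 0.0169 + -0.7100i, |z|^2 = 0.5044
Iter 4: z = -1.0139 + -0.7140i, |z|^2 = 1.5377
Iter 5: z = 0.0082 + 0.7578i, |z|^2 = 0.5743
Iter 6: z = -1.0841 + -0.6776i, |z|^2 = 1.6345
Iter 7: z = 0.2062 + 0.7793i, |z|^2 = 0.6498
Iter 8: z = -1.0748 + -0.3687i, |z|^2 = 1.2911
Iter 9: z = 0.5092 + 0.1025i, |z|^2 = 0.2698
Iter 10: z = -0.2612 + -0.5856i, |z|^2 = 0.4112
Iter 11: z = -0.7847 + -0.3841i, |z|^2 = 0.7633
Iter 12: z = -0.0417 + -0.0872i, |z|^2 = 0.0093
Iter 13: z = -0.5159 + -0.6827i, |z|^2 = 0.7322
Iter 14: z = -0.7100 + 0.0144i, |z|^2 = 0.5043
Iter 15: z = -0.0061 + -0.7104i, |z|^2 = 0.5048
Iter 16: z = -1.0147 + -0.6813i, |z|^2 = 1.4938
Did not escape in 17 iterations → in set

Answer: yes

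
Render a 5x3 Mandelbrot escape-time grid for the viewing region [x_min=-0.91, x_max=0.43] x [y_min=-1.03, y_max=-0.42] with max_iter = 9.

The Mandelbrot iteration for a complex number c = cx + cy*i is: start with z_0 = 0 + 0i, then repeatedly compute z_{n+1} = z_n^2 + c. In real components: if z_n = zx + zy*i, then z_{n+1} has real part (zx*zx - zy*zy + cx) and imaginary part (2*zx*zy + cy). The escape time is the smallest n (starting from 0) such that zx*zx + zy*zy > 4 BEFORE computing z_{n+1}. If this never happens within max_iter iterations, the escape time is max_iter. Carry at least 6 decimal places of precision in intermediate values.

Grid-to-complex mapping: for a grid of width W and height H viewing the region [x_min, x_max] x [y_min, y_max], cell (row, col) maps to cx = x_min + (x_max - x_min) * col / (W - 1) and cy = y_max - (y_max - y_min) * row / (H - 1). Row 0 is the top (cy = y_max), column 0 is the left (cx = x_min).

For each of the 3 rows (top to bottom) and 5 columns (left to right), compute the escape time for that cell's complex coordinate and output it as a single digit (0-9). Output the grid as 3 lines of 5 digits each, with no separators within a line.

(row=0, col=0): c = -0.9100 + -0.4200i → escape time 6
(row=0, col=1): c = -0.5750 + -0.4200i → escape time 9
(row=0, col=2): c = -0.2400 + -0.4200i → escape time 9
(row=0, col=3): c = 0.0950 + -0.4200i → escape time 9
(row=0, col=4): c = 0.4300 + -0.4200i → escape time 8
(row=1, col=0): c = -0.9100 + -0.7250i → escape time 4
(row=1, col=1): c = -0.5750 + -0.7250i → escape time 6
(row=1, col=2): c = -0.2400 + -0.7250i → escape time 9
(row=1, col=3): c = 0.0950 + -0.7250i → escape time 8
(row=1, col=4): c = 0.4300 + -0.7250i → escape time 4
(row=2, col=0): c = -0.9100 + -1.0300i → escape time 3
(row=2, col=1): c = -0.5750 + -1.0300i → escape time 4
(row=2, col=2): c = -0.2400 + -1.0300i → escape time 6
(row=2, col=3): c = 0.0950 + -1.0300i → escape time 4
(row=2, col=4): c = 0.4300 + -1.0300i → escape time 3

Answer: 69998
46984
34643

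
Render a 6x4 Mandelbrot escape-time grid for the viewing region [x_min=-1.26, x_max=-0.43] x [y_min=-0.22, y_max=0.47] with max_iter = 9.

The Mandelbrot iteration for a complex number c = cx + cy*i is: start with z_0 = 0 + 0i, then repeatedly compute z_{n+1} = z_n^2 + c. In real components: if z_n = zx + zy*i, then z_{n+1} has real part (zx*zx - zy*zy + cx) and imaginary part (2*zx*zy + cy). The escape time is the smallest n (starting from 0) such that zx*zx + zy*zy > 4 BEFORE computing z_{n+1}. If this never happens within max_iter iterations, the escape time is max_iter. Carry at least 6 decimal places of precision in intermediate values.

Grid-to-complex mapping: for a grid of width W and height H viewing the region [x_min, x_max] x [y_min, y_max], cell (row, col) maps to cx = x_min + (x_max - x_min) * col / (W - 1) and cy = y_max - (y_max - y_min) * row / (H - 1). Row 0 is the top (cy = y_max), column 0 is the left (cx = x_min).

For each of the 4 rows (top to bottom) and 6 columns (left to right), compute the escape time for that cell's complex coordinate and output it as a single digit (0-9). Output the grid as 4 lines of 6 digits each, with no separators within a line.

Answer: 555799
999999
999999
999999

Derivation:
(row=0, col=0): c = -1.2600 + 0.4700i → escape time 5
(row=0, col=1): c = -1.0940 + 0.4700i → escape time 5
(row=0, col=2): c = -0.9280 + 0.4700i → escape time 5
(row=0, col=3): c = -0.7620 + 0.4700i → escape time 7
(row=0, col=4): c = -0.5960 + 0.4700i → escape time 9
(row=0, col=5): c = -0.4300 + 0.4700i → escape time 9
(row=1, col=0): c = -1.2600 + 0.2400i → escape time 9
(row=1, col=1): c = -1.0940 + 0.2400i → escape time 9
(row=1, col=2): c = -0.9280 + 0.2400i → escape time 9
(row=1, col=3): c = -0.7620 + 0.2400i → escape time 9
(row=1, col=4): c = -0.5960 + 0.2400i → escape time 9
(row=1, col=5): c = -0.4300 + 0.2400i → escape time 9
(row=2, col=0): c = -1.2600 + 0.0100i → escape time 9
(row=2, col=1): c = -1.0940 + 0.0100i → escape time 9
(row=2, col=2): c = -0.9280 + 0.0100i → escape time 9
(row=2, col=3): c = -0.7620 + 0.0100i → escape time 9
(row=2, col=4): c = -0.5960 + 0.0100i → escape time 9
(row=2, col=5): c = -0.4300 + 0.0100i → escape time 9
(row=3, col=0): c = -1.2600 + -0.2200i → escape time 9
(row=3, col=1): c = -1.0940 + -0.2200i → escape time 9
(row=3, col=2): c = -0.9280 + -0.2200i → escape time 9
(row=3, col=3): c = -0.7620 + -0.2200i → escape time 9
(row=3, col=4): c = -0.5960 + -0.2200i → escape time 9
(row=3, col=5): c = -0.4300 + -0.2200i → escape time 9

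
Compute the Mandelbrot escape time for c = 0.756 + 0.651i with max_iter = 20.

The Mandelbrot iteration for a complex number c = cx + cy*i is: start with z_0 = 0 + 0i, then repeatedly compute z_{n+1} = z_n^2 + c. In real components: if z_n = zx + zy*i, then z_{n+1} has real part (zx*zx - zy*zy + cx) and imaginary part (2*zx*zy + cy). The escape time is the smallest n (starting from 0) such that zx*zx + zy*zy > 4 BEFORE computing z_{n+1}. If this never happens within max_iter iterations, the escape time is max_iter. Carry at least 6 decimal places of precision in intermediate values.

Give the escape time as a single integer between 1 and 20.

z_0 = 0 + 0i, c = 0.7560 + 0.6510i
Iter 1: z = 0.7560 + 0.6510i, |z|^2 = 0.9953
Iter 2: z = 0.9037 + 1.6353i, |z|^2 = 3.4910
Iter 3: z = -1.1015 + 3.6068i, |z|^2 = 14.2222
Escaped at iteration 3

Answer: 3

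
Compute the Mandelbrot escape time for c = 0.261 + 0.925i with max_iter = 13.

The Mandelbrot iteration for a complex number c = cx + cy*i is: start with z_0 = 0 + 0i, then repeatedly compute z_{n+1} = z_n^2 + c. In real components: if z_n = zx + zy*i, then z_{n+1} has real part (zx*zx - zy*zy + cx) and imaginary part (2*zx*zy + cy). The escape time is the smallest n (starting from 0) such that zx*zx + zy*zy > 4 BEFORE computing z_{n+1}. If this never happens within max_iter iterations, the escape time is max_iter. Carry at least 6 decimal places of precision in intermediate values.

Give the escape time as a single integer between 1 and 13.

z_0 = 0 + 0i, c = 0.2610 + 0.9250i
Iter 1: z = 0.2610 + 0.9250i, |z|^2 = 0.9237
Iter 2: z = -0.5265 + 1.4079i, |z|^2 = 2.2592
Iter 3: z = -1.4438 + -0.5575i, |z|^2 = 2.3954
Iter 4: z = 2.0349 + 2.5348i, |z|^2 = 10.5660
Escaped at iteration 4

Answer: 4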